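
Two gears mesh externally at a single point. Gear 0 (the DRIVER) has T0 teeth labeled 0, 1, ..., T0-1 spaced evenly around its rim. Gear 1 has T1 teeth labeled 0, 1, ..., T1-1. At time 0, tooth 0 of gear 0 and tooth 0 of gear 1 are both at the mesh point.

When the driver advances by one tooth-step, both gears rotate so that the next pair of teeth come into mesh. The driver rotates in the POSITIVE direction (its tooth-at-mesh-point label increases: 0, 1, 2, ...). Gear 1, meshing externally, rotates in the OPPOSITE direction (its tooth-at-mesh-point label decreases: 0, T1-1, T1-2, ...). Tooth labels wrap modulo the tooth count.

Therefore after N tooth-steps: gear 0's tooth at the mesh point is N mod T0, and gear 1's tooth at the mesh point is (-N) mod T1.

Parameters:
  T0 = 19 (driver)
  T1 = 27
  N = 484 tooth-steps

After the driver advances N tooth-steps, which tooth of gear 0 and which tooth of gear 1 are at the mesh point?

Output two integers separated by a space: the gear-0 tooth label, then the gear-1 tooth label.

Gear 0 (driver, T0=19): tooth at mesh = N mod T0
  484 = 25 * 19 + 9, so 484 mod 19 = 9
  gear 0 tooth = 9
Gear 1 (driven, T1=27): tooth at mesh = (-N) mod T1
  484 = 17 * 27 + 25, so 484 mod 27 = 25
  (-484) mod 27 = (-25) mod 27 = 27 - 25 = 2
Mesh after 484 steps: gear-0 tooth 9 meets gear-1 tooth 2

Answer: 9 2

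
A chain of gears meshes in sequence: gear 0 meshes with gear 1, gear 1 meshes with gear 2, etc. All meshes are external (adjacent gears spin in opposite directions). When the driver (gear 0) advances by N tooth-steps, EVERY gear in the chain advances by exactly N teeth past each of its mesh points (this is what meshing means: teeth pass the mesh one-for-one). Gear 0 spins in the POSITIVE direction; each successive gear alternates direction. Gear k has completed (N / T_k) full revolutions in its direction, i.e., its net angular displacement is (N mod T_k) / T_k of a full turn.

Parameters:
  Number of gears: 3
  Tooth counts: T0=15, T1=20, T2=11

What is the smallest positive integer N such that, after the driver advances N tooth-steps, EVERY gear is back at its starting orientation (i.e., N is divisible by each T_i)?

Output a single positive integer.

Gear k returns to start when N is a multiple of T_k.
All gears at start simultaneously when N is a common multiple of [15, 20, 11]; the smallest such N is lcm(15, 20, 11).
Start: lcm = T0 = 15
Fold in T1=20: gcd(15, 20) = 5; lcm(15, 20) = 15 * 20 / 5 = 300 / 5 = 60
Fold in T2=11: gcd(60, 11) = 1; lcm(60, 11) = 60 * 11 / 1 = 660 / 1 = 660
Full cycle length = 660

Answer: 660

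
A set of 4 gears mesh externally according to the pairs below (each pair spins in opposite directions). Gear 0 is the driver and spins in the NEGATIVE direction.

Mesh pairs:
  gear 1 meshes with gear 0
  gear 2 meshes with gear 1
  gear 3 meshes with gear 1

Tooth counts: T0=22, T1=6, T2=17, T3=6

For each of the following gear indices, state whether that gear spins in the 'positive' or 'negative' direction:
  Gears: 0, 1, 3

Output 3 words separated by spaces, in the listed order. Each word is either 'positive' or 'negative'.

Answer: negative positive negative

Derivation:
Gear 0 (driver): negative (depth 0)
  gear 1: meshes with gear 0 -> depth 1 -> positive (opposite of gear 0)
  gear 2: meshes with gear 1 -> depth 2 -> negative (opposite of gear 1)
  gear 3: meshes with gear 1 -> depth 2 -> negative (opposite of gear 1)
Queried indices 0, 1, 3 -> negative, positive, negative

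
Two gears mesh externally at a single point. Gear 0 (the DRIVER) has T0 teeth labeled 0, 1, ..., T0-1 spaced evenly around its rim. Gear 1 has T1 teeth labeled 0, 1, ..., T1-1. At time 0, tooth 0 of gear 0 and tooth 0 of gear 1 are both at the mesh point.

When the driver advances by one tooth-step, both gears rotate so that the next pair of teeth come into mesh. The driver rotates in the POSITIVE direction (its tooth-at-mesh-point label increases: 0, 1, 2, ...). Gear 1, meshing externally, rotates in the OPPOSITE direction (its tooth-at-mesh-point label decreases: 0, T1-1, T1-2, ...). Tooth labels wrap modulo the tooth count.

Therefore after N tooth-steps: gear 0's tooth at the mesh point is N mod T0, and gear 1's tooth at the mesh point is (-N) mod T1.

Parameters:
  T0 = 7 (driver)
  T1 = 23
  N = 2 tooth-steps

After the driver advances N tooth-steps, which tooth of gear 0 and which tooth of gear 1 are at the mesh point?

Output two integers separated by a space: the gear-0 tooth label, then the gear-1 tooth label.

Gear 0 (driver, T0=7): tooth at mesh = N mod T0
  2 = 0 * 7 + 2, so 2 mod 7 = 2
  gear 0 tooth = 2
Gear 1 (driven, T1=23): tooth at mesh = (-N) mod T1
  2 = 0 * 23 + 2, so 2 mod 23 = 2
  (-2) mod 23 = (-2) mod 23 = 23 - 2 = 21
Mesh after 2 steps: gear-0 tooth 2 meets gear-1 tooth 21

Answer: 2 21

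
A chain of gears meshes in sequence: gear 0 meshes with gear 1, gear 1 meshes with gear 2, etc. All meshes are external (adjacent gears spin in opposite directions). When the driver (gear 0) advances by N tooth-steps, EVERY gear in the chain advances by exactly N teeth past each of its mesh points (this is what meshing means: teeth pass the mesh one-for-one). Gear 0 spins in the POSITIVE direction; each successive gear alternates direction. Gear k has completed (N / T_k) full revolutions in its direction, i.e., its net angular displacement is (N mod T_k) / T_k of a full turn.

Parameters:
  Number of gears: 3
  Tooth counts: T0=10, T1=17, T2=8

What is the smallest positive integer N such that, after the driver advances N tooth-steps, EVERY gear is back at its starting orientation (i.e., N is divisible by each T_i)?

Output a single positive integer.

Gear k returns to start when N is a multiple of T_k.
All gears at start simultaneously when N is a common multiple of [10, 17, 8]; the smallest such N is lcm(10, 17, 8).
Start: lcm = T0 = 10
Fold in T1=17: gcd(10, 17) = 1; lcm(10, 17) = 10 * 17 / 1 = 170 / 1 = 170
Fold in T2=8: gcd(170, 8) = 2; lcm(170, 8) = 170 * 8 / 2 = 1360 / 2 = 680
Full cycle length = 680

Answer: 680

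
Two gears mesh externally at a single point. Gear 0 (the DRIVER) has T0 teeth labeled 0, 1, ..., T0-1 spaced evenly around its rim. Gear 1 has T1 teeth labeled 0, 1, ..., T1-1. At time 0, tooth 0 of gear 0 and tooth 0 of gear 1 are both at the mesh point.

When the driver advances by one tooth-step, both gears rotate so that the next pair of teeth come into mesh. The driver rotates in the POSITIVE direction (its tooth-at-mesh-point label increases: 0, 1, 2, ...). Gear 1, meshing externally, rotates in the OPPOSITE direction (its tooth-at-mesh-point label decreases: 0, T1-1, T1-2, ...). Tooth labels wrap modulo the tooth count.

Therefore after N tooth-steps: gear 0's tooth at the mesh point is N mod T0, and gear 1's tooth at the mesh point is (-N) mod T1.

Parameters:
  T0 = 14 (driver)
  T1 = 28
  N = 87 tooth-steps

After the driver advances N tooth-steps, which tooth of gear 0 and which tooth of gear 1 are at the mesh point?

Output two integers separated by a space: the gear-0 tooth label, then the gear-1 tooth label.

Answer: 3 25

Derivation:
Gear 0 (driver, T0=14): tooth at mesh = N mod T0
  87 = 6 * 14 + 3, so 87 mod 14 = 3
  gear 0 tooth = 3
Gear 1 (driven, T1=28): tooth at mesh = (-N) mod T1
  87 = 3 * 28 + 3, so 87 mod 28 = 3
  (-87) mod 28 = (-3) mod 28 = 28 - 3 = 25
Mesh after 87 steps: gear-0 tooth 3 meets gear-1 tooth 25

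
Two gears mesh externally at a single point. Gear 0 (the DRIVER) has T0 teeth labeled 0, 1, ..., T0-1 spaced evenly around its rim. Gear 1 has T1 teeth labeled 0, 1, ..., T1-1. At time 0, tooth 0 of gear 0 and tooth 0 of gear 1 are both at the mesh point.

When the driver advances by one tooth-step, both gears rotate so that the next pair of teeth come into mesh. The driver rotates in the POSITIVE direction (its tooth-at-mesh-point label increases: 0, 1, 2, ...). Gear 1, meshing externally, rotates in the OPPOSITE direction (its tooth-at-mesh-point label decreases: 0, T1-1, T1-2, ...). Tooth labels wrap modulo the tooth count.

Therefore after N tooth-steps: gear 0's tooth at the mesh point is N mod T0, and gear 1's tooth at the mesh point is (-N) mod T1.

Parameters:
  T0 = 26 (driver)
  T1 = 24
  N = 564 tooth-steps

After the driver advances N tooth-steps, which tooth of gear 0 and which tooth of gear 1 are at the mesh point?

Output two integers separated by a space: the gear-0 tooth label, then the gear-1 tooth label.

Gear 0 (driver, T0=26): tooth at mesh = N mod T0
  564 = 21 * 26 + 18, so 564 mod 26 = 18
  gear 0 tooth = 18
Gear 1 (driven, T1=24): tooth at mesh = (-N) mod T1
  564 = 23 * 24 + 12, so 564 mod 24 = 12
  (-564) mod 24 = (-12) mod 24 = 24 - 12 = 12
Mesh after 564 steps: gear-0 tooth 18 meets gear-1 tooth 12

Answer: 18 12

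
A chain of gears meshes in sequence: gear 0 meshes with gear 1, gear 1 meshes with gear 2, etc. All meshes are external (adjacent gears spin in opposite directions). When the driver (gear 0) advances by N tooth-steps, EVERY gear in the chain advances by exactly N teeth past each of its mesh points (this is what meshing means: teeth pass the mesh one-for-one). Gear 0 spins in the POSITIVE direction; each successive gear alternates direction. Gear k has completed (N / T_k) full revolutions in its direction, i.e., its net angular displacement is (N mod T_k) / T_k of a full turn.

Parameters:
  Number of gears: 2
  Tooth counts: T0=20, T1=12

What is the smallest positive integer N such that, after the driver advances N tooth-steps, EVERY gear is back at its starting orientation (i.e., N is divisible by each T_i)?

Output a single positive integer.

Gear k returns to start when N is a multiple of T_k.
All gears at start simultaneously when N is a common multiple of [20, 12]; the smallest such N is lcm(20, 12).
Start: lcm = T0 = 20
Fold in T1=12: gcd(20, 12) = 4; lcm(20, 12) = 20 * 12 / 4 = 240 / 4 = 60
Full cycle length = 60

Answer: 60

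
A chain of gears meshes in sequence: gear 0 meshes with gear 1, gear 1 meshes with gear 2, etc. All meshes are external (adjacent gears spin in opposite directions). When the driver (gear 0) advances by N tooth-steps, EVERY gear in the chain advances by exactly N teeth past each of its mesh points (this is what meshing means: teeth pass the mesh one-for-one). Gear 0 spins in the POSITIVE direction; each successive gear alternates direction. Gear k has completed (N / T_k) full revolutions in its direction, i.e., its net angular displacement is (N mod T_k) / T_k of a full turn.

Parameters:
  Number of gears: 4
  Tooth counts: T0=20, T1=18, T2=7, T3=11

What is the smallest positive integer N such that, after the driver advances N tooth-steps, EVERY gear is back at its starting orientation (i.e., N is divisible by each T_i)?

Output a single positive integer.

Answer: 13860

Derivation:
Gear k returns to start when N is a multiple of T_k.
All gears at start simultaneously when N is a common multiple of [20, 18, 7, 11]; the smallest such N is lcm(20, 18, 7, 11).
Start: lcm = T0 = 20
Fold in T1=18: gcd(20, 18) = 2; lcm(20, 18) = 20 * 18 / 2 = 360 / 2 = 180
Fold in T2=7: gcd(180, 7) = 1; lcm(180, 7) = 180 * 7 / 1 = 1260 / 1 = 1260
Fold in T3=11: gcd(1260, 11) = 1; lcm(1260, 11) = 1260 * 11 / 1 = 13860 / 1 = 13860
Full cycle length = 13860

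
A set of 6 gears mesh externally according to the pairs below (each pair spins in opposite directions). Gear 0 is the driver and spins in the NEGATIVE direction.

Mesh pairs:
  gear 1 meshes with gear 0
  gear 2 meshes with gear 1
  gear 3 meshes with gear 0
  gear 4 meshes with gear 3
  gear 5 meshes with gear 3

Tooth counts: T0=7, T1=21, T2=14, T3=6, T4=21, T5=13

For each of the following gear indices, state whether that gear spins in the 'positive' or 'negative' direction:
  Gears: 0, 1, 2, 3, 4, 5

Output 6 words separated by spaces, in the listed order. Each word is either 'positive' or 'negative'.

Answer: negative positive negative positive negative negative

Derivation:
Gear 0 (driver): negative (depth 0)
  gear 1: meshes with gear 0 -> depth 1 -> positive (opposite of gear 0)
  gear 2: meshes with gear 1 -> depth 2 -> negative (opposite of gear 1)
  gear 3: meshes with gear 0 -> depth 1 -> positive (opposite of gear 0)
  gear 4: meshes with gear 3 -> depth 2 -> negative (opposite of gear 3)
  gear 5: meshes with gear 3 -> depth 2 -> negative (opposite of gear 3)
Queried indices 0, 1, 2, 3, 4, 5 -> negative, positive, negative, positive, negative, negative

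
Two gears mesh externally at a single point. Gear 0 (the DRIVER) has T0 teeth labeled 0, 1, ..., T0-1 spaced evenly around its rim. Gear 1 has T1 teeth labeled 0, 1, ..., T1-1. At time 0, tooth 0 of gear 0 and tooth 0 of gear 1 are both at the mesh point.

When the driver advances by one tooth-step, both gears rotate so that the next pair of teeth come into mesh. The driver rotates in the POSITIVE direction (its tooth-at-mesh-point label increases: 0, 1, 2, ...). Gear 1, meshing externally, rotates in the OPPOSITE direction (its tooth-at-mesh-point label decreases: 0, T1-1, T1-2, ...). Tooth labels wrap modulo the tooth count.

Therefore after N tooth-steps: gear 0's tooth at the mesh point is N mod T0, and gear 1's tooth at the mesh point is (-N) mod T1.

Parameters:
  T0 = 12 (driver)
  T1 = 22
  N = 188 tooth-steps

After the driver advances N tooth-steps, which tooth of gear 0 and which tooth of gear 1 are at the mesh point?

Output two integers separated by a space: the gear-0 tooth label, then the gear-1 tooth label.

Answer: 8 10

Derivation:
Gear 0 (driver, T0=12): tooth at mesh = N mod T0
  188 = 15 * 12 + 8, so 188 mod 12 = 8
  gear 0 tooth = 8
Gear 1 (driven, T1=22): tooth at mesh = (-N) mod T1
  188 = 8 * 22 + 12, so 188 mod 22 = 12
  (-188) mod 22 = (-12) mod 22 = 22 - 12 = 10
Mesh after 188 steps: gear-0 tooth 8 meets gear-1 tooth 10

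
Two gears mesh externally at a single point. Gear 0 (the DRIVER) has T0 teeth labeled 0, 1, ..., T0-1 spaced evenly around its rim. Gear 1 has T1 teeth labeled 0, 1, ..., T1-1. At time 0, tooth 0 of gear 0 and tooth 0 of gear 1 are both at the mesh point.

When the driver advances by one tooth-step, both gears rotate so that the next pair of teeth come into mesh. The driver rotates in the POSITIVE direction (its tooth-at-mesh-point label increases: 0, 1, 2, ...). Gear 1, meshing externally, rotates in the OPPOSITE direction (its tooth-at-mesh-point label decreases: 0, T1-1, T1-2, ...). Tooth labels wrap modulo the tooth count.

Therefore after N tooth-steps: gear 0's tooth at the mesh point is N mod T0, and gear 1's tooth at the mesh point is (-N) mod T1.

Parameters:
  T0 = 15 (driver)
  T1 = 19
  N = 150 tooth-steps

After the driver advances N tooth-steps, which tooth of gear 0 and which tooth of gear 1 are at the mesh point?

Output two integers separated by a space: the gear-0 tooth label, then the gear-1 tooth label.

Answer: 0 2

Derivation:
Gear 0 (driver, T0=15): tooth at mesh = N mod T0
  150 = 10 * 15 + 0, so 150 mod 15 = 0
  gear 0 tooth = 0
Gear 1 (driven, T1=19): tooth at mesh = (-N) mod T1
  150 = 7 * 19 + 17, so 150 mod 19 = 17
  (-150) mod 19 = (-17) mod 19 = 19 - 17 = 2
Mesh after 150 steps: gear-0 tooth 0 meets gear-1 tooth 2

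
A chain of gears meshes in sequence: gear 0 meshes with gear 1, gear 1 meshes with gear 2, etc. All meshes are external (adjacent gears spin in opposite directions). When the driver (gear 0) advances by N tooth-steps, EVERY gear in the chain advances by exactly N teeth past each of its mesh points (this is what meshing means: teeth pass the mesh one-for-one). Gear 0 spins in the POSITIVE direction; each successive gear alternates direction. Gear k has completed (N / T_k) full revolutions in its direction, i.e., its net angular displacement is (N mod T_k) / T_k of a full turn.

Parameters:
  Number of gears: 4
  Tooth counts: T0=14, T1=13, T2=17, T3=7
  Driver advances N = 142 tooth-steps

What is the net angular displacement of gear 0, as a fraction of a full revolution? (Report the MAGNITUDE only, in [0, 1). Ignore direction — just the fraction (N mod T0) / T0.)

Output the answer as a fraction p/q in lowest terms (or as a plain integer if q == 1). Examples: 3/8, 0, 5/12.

Answer: 1/7

Derivation:
Chain of 4 gears, tooth counts: [14, 13, 17, 7]
  gear 0: T0=14, direction=positive, advance = 142 mod 14 = 2 teeth = 2/14 turn
  gear 1: T1=13, direction=negative, advance = 142 mod 13 = 12 teeth = 12/13 turn
  gear 2: T2=17, direction=positive, advance = 142 mod 17 = 6 teeth = 6/17 turn
  gear 3: T3=7, direction=negative, advance = 142 mod 7 = 2 teeth = 2/7 turn
Gear 0: 142 mod 14 = 2
Fraction = 2 / 14 = 1/7 (gcd(2,14)=2) = 1/7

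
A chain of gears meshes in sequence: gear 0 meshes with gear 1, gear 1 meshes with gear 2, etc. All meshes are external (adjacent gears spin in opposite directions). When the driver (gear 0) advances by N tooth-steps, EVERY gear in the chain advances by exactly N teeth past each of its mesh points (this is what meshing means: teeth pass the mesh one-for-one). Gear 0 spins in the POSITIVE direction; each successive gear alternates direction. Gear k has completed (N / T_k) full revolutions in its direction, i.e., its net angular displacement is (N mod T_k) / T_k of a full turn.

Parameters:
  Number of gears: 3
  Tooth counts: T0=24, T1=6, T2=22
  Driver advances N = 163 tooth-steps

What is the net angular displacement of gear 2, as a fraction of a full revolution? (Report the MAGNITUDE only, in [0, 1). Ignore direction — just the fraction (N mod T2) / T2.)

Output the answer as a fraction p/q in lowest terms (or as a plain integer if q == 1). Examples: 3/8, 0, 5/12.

Answer: 9/22

Derivation:
Chain of 3 gears, tooth counts: [24, 6, 22]
  gear 0: T0=24, direction=positive, advance = 163 mod 24 = 19 teeth = 19/24 turn
  gear 1: T1=6, direction=negative, advance = 163 mod 6 = 1 teeth = 1/6 turn
  gear 2: T2=22, direction=positive, advance = 163 mod 22 = 9 teeth = 9/22 turn
Gear 2: 163 mod 22 = 9
Fraction = 9 / 22 = 9/22 (gcd(9,22)=1) = 9/22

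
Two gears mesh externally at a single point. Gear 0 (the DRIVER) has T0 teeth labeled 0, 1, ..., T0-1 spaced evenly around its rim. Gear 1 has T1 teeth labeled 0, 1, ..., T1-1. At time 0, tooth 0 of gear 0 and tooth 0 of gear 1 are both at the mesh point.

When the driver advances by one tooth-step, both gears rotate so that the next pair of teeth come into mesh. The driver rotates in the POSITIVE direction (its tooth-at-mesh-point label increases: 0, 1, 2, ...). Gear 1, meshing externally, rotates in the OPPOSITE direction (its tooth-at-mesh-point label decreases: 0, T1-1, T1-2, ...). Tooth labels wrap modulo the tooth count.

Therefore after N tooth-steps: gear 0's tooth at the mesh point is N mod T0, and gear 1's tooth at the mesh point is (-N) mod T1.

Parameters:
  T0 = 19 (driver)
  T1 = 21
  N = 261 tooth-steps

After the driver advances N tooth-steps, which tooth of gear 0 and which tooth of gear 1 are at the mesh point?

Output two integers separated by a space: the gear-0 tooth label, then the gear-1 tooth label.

Answer: 14 12

Derivation:
Gear 0 (driver, T0=19): tooth at mesh = N mod T0
  261 = 13 * 19 + 14, so 261 mod 19 = 14
  gear 0 tooth = 14
Gear 1 (driven, T1=21): tooth at mesh = (-N) mod T1
  261 = 12 * 21 + 9, so 261 mod 21 = 9
  (-261) mod 21 = (-9) mod 21 = 21 - 9 = 12
Mesh after 261 steps: gear-0 tooth 14 meets gear-1 tooth 12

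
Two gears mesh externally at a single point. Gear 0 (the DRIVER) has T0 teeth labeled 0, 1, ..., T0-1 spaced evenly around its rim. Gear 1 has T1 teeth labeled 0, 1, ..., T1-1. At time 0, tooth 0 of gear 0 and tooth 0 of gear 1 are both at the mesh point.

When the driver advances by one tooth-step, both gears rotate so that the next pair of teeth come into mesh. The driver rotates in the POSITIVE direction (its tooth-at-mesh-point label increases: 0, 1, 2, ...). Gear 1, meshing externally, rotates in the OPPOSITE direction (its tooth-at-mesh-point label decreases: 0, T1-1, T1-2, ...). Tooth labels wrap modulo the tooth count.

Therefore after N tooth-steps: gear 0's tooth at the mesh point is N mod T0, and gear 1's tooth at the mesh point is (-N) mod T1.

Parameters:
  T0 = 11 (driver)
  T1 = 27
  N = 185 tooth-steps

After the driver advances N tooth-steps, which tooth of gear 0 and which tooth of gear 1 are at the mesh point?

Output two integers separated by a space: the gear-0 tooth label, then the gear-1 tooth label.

Answer: 9 4

Derivation:
Gear 0 (driver, T0=11): tooth at mesh = N mod T0
  185 = 16 * 11 + 9, so 185 mod 11 = 9
  gear 0 tooth = 9
Gear 1 (driven, T1=27): tooth at mesh = (-N) mod T1
  185 = 6 * 27 + 23, so 185 mod 27 = 23
  (-185) mod 27 = (-23) mod 27 = 27 - 23 = 4
Mesh after 185 steps: gear-0 tooth 9 meets gear-1 tooth 4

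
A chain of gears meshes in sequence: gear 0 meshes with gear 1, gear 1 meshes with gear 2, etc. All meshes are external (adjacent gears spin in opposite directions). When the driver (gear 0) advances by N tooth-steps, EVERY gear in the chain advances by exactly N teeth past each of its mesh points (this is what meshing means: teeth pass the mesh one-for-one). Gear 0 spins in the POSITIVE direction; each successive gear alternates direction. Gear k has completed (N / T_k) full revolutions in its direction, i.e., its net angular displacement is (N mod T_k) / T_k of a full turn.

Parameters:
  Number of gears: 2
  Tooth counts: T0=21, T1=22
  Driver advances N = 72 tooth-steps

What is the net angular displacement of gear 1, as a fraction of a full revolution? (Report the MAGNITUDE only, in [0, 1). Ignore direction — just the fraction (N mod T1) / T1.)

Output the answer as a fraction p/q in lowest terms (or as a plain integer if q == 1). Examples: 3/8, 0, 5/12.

Chain of 2 gears, tooth counts: [21, 22]
  gear 0: T0=21, direction=positive, advance = 72 mod 21 = 9 teeth = 9/21 turn
  gear 1: T1=22, direction=negative, advance = 72 mod 22 = 6 teeth = 6/22 turn
Gear 1: 72 mod 22 = 6
Fraction = 6 / 22 = 3/11 (gcd(6,22)=2) = 3/11

Answer: 3/11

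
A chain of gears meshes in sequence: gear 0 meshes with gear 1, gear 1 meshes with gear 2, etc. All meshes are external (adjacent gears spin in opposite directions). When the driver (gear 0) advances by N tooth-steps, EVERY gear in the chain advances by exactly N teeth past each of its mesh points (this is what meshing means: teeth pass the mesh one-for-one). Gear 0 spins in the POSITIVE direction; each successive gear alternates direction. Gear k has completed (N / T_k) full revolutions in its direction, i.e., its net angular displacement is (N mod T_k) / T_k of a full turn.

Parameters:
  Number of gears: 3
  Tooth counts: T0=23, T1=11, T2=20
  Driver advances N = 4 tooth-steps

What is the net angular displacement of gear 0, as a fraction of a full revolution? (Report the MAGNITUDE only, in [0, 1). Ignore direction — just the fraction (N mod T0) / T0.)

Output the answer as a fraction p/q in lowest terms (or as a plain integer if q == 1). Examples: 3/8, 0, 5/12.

Chain of 3 gears, tooth counts: [23, 11, 20]
  gear 0: T0=23, direction=positive, advance = 4 mod 23 = 4 teeth = 4/23 turn
  gear 1: T1=11, direction=negative, advance = 4 mod 11 = 4 teeth = 4/11 turn
  gear 2: T2=20, direction=positive, advance = 4 mod 20 = 4 teeth = 4/20 turn
Gear 0: 4 mod 23 = 4
Fraction = 4 / 23 = 4/23 (gcd(4,23)=1) = 4/23

Answer: 4/23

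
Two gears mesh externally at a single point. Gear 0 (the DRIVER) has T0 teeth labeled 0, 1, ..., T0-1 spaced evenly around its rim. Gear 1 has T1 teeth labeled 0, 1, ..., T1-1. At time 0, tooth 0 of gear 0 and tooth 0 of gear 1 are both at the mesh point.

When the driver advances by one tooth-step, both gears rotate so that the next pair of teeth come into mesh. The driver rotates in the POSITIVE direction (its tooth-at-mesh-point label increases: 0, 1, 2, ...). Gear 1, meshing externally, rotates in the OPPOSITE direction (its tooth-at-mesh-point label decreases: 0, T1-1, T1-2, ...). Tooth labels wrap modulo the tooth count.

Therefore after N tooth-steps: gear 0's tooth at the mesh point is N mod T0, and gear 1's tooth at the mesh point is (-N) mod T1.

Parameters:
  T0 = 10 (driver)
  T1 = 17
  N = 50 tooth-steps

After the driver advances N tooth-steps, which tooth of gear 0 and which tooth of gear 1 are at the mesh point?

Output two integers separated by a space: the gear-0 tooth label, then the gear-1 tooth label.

Gear 0 (driver, T0=10): tooth at mesh = N mod T0
  50 = 5 * 10 + 0, so 50 mod 10 = 0
  gear 0 tooth = 0
Gear 1 (driven, T1=17): tooth at mesh = (-N) mod T1
  50 = 2 * 17 + 16, so 50 mod 17 = 16
  (-50) mod 17 = (-16) mod 17 = 17 - 16 = 1
Mesh after 50 steps: gear-0 tooth 0 meets gear-1 tooth 1

Answer: 0 1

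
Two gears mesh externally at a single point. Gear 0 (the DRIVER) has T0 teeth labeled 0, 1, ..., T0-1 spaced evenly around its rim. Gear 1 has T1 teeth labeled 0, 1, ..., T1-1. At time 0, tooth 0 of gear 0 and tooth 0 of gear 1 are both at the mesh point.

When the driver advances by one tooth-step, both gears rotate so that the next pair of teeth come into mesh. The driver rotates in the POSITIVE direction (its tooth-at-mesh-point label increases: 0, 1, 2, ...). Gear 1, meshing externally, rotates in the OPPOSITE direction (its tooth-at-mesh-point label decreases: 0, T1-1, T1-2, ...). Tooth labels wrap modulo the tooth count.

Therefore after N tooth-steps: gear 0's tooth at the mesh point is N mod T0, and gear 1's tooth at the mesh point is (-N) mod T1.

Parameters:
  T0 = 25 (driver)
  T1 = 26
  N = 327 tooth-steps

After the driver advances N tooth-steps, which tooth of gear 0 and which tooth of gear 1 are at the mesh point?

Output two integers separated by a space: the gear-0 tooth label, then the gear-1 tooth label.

Answer: 2 11

Derivation:
Gear 0 (driver, T0=25): tooth at mesh = N mod T0
  327 = 13 * 25 + 2, so 327 mod 25 = 2
  gear 0 tooth = 2
Gear 1 (driven, T1=26): tooth at mesh = (-N) mod T1
  327 = 12 * 26 + 15, so 327 mod 26 = 15
  (-327) mod 26 = (-15) mod 26 = 26 - 15 = 11
Mesh after 327 steps: gear-0 tooth 2 meets gear-1 tooth 11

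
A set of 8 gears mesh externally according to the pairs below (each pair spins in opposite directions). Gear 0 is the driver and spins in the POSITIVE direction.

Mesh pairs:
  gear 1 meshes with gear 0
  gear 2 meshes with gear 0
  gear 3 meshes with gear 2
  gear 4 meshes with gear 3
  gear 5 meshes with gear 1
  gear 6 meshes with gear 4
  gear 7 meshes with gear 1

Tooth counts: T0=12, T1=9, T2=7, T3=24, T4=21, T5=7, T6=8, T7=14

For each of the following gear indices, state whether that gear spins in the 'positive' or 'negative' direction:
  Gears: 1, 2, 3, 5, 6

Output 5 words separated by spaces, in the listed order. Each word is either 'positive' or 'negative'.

Answer: negative negative positive positive positive

Derivation:
Gear 0 (driver): positive (depth 0)
  gear 1: meshes with gear 0 -> depth 1 -> negative (opposite of gear 0)
  gear 2: meshes with gear 0 -> depth 1 -> negative (opposite of gear 0)
  gear 3: meshes with gear 2 -> depth 2 -> positive (opposite of gear 2)
  gear 4: meshes with gear 3 -> depth 3 -> negative (opposite of gear 3)
  gear 5: meshes with gear 1 -> depth 2 -> positive (opposite of gear 1)
  gear 6: meshes with gear 4 -> depth 4 -> positive (opposite of gear 4)
  gear 7: meshes with gear 1 -> depth 2 -> positive (opposite of gear 1)
Queried indices 1, 2, 3, 5, 6 -> negative, negative, positive, positive, positive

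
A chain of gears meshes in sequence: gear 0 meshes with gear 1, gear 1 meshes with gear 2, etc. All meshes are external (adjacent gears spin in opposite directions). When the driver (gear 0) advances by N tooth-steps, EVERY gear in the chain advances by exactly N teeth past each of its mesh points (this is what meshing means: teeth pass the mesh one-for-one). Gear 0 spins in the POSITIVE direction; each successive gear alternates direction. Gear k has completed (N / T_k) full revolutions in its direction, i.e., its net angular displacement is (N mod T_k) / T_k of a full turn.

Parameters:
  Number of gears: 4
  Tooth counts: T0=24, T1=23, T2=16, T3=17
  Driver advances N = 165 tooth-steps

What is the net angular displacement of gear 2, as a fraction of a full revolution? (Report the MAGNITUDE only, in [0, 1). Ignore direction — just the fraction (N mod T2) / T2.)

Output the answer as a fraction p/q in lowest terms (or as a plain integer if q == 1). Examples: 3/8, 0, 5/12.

Answer: 5/16

Derivation:
Chain of 4 gears, tooth counts: [24, 23, 16, 17]
  gear 0: T0=24, direction=positive, advance = 165 mod 24 = 21 teeth = 21/24 turn
  gear 1: T1=23, direction=negative, advance = 165 mod 23 = 4 teeth = 4/23 turn
  gear 2: T2=16, direction=positive, advance = 165 mod 16 = 5 teeth = 5/16 turn
  gear 3: T3=17, direction=negative, advance = 165 mod 17 = 12 teeth = 12/17 turn
Gear 2: 165 mod 16 = 5
Fraction = 5 / 16 = 5/16 (gcd(5,16)=1) = 5/16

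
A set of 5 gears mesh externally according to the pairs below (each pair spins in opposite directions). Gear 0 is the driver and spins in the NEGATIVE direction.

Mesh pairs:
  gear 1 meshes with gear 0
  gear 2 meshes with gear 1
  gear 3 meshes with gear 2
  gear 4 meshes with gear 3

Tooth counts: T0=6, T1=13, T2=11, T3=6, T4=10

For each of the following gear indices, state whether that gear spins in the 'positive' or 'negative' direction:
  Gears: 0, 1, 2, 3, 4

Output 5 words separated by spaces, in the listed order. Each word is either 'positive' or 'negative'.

Answer: negative positive negative positive negative

Derivation:
Gear 0 (driver): negative (depth 0)
  gear 1: meshes with gear 0 -> depth 1 -> positive (opposite of gear 0)
  gear 2: meshes with gear 1 -> depth 2 -> negative (opposite of gear 1)
  gear 3: meshes with gear 2 -> depth 3 -> positive (opposite of gear 2)
  gear 4: meshes with gear 3 -> depth 4 -> negative (opposite of gear 3)
Queried indices 0, 1, 2, 3, 4 -> negative, positive, negative, positive, negative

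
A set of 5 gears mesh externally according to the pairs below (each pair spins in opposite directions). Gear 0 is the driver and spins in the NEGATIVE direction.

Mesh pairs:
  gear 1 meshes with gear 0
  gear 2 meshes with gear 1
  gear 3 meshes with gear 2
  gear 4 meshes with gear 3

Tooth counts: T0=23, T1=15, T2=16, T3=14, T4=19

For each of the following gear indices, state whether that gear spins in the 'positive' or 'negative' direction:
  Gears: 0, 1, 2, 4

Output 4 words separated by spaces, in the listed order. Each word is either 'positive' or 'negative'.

Gear 0 (driver): negative (depth 0)
  gear 1: meshes with gear 0 -> depth 1 -> positive (opposite of gear 0)
  gear 2: meshes with gear 1 -> depth 2 -> negative (opposite of gear 1)
  gear 3: meshes with gear 2 -> depth 3 -> positive (opposite of gear 2)
  gear 4: meshes with gear 3 -> depth 4 -> negative (opposite of gear 3)
Queried indices 0, 1, 2, 4 -> negative, positive, negative, negative

Answer: negative positive negative negative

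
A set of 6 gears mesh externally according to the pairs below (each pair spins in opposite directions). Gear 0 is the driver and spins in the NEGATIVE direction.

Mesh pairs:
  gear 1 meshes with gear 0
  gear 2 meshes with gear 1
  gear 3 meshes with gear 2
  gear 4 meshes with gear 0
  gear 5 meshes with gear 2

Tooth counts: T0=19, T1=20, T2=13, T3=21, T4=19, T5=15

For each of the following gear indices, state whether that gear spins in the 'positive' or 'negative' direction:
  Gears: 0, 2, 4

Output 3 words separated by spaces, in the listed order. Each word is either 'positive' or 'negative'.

Answer: negative negative positive

Derivation:
Gear 0 (driver): negative (depth 0)
  gear 1: meshes with gear 0 -> depth 1 -> positive (opposite of gear 0)
  gear 2: meshes with gear 1 -> depth 2 -> negative (opposite of gear 1)
  gear 3: meshes with gear 2 -> depth 3 -> positive (opposite of gear 2)
  gear 4: meshes with gear 0 -> depth 1 -> positive (opposite of gear 0)
  gear 5: meshes with gear 2 -> depth 3 -> positive (opposite of gear 2)
Queried indices 0, 2, 4 -> negative, negative, positive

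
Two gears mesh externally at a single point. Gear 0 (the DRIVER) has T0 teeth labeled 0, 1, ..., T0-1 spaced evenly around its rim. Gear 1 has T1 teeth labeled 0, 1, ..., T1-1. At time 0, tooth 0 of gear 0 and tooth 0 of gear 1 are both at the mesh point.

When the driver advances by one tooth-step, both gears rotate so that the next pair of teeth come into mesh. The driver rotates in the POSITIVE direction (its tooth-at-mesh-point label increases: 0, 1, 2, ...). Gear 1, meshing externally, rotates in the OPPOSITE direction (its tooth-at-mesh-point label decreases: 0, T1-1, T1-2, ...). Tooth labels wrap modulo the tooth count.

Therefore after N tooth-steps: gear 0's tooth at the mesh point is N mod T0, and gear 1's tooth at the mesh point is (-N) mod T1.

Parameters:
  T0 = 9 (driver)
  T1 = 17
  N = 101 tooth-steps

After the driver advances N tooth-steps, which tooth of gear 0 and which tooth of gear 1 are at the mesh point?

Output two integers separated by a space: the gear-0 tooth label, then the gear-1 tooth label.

Answer: 2 1

Derivation:
Gear 0 (driver, T0=9): tooth at mesh = N mod T0
  101 = 11 * 9 + 2, so 101 mod 9 = 2
  gear 0 tooth = 2
Gear 1 (driven, T1=17): tooth at mesh = (-N) mod T1
  101 = 5 * 17 + 16, so 101 mod 17 = 16
  (-101) mod 17 = (-16) mod 17 = 17 - 16 = 1
Mesh after 101 steps: gear-0 tooth 2 meets gear-1 tooth 1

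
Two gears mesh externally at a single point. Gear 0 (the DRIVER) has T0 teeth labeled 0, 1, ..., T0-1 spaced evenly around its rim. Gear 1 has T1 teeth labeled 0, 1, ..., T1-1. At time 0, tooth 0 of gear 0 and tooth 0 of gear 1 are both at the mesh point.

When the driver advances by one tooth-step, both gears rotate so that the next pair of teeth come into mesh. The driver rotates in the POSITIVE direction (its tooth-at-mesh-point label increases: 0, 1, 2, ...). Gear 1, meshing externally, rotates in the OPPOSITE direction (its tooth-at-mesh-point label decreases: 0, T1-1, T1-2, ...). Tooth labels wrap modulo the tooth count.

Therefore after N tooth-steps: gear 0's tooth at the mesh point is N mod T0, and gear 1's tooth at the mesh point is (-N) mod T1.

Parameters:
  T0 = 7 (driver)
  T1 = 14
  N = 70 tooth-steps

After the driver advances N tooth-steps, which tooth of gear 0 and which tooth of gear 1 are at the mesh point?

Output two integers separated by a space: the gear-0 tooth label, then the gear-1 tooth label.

Gear 0 (driver, T0=7): tooth at mesh = N mod T0
  70 = 10 * 7 + 0, so 70 mod 7 = 0
  gear 0 tooth = 0
Gear 1 (driven, T1=14): tooth at mesh = (-N) mod T1
  70 = 5 * 14 + 0, so 70 mod 14 = 0
  (-70) mod 14 = 0
Mesh after 70 steps: gear-0 tooth 0 meets gear-1 tooth 0

Answer: 0 0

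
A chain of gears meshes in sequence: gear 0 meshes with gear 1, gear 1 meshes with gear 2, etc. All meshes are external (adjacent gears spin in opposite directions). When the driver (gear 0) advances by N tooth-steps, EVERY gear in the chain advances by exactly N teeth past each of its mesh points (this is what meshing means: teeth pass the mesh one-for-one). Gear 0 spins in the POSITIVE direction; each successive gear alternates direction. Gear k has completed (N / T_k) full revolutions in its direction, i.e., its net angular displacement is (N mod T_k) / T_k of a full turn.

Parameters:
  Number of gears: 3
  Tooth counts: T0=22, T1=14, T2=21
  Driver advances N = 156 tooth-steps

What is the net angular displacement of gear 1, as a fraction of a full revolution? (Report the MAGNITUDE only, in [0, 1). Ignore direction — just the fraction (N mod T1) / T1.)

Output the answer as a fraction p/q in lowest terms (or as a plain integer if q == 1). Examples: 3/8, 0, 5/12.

Chain of 3 gears, tooth counts: [22, 14, 21]
  gear 0: T0=22, direction=positive, advance = 156 mod 22 = 2 teeth = 2/22 turn
  gear 1: T1=14, direction=negative, advance = 156 mod 14 = 2 teeth = 2/14 turn
  gear 2: T2=21, direction=positive, advance = 156 mod 21 = 9 teeth = 9/21 turn
Gear 1: 156 mod 14 = 2
Fraction = 2 / 14 = 1/7 (gcd(2,14)=2) = 1/7

Answer: 1/7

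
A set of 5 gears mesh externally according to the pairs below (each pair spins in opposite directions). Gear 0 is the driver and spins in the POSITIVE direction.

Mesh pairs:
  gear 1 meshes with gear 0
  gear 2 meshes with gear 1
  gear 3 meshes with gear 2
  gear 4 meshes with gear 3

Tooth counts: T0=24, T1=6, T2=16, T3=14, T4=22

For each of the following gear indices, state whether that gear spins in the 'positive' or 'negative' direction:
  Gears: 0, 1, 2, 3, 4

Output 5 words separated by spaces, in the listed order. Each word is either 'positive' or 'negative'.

Answer: positive negative positive negative positive

Derivation:
Gear 0 (driver): positive (depth 0)
  gear 1: meshes with gear 0 -> depth 1 -> negative (opposite of gear 0)
  gear 2: meshes with gear 1 -> depth 2 -> positive (opposite of gear 1)
  gear 3: meshes with gear 2 -> depth 3 -> negative (opposite of gear 2)
  gear 4: meshes with gear 3 -> depth 4 -> positive (opposite of gear 3)
Queried indices 0, 1, 2, 3, 4 -> positive, negative, positive, negative, positive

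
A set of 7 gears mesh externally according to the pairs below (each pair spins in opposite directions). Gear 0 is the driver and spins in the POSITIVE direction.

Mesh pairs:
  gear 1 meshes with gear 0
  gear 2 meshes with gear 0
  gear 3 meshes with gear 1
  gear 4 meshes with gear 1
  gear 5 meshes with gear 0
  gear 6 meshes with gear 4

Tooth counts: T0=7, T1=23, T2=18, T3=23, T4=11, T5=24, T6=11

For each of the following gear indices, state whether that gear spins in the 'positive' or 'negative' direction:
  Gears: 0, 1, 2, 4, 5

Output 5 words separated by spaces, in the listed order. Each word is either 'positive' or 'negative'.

Answer: positive negative negative positive negative

Derivation:
Gear 0 (driver): positive (depth 0)
  gear 1: meshes with gear 0 -> depth 1 -> negative (opposite of gear 0)
  gear 2: meshes with gear 0 -> depth 1 -> negative (opposite of gear 0)
  gear 3: meshes with gear 1 -> depth 2 -> positive (opposite of gear 1)
  gear 4: meshes with gear 1 -> depth 2 -> positive (opposite of gear 1)
  gear 5: meshes with gear 0 -> depth 1 -> negative (opposite of gear 0)
  gear 6: meshes with gear 4 -> depth 3 -> negative (opposite of gear 4)
Queried indices 0, 1, 2, 4, 5 -> positive, negative, negative, positive, negative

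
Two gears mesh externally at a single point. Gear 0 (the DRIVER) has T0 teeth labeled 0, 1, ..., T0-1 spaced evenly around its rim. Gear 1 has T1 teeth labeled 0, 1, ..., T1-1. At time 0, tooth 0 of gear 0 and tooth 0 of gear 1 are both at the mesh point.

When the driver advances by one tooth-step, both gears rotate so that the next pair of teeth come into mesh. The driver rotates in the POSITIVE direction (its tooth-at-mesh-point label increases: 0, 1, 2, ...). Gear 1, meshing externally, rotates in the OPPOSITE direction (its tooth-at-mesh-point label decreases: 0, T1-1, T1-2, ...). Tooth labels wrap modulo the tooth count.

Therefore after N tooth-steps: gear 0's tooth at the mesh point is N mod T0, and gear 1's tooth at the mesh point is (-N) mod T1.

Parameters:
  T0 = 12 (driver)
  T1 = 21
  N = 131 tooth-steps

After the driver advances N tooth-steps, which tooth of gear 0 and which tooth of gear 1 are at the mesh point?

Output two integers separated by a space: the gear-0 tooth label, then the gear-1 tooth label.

Answer: 11 16

Derivation:
Gear 0 (driver, T0=12): tooth at mesh = N mod T0
  131 = 10 * 12 + 11, so 131 mod 12 = 11
  gear 0 tooth = 11
Gear 1 (driven, T1=21): tooth at mesh = (-N) mod T1
  131 = 6 * 21 + 5, so 131 mod 21 = 5
  (-131) mod 21 = (-5) mod 21 = 21 - 5 = 16
Mesh after 131 steps: gear-0 tooth 11 meets gear-1 tooth 16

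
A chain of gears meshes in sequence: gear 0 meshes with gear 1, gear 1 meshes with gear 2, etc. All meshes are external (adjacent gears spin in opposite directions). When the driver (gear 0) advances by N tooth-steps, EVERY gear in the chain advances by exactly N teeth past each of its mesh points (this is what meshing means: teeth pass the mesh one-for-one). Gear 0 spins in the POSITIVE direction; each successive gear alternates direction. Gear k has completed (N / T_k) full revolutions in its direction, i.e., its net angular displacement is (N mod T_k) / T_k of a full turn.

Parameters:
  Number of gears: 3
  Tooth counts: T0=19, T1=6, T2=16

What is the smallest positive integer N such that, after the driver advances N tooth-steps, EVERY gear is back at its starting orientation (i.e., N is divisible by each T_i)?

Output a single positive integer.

Answer: 912

Derivation:
Gear k returns to start when N is a multiple of T_k.
All gears at start simultaneously when N is a common multiple of [19, 6, 16]; the smallest such N is lcm(19, 6, 16).
Start: lcm = T0 = 19
Fold in T1=6: gcd(19, 6) = 1; lcm(19, 6) = 19 * 6 / 1 = 114 / 1 = 114
Fold in T2=16: gcd(114, 16) = 2; lcm(114, 16) = 114 * 16 / 2 = 1824 / 2 = 912
Full cycle length = 912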